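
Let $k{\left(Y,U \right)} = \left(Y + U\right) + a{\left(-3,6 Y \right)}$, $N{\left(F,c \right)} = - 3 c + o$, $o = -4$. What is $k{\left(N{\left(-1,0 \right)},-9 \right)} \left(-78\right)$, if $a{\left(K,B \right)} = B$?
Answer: $2886$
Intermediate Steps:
$N{\left(F,c \right)} = -4 - 3 c$ ($N{\left(F,c \right)} = - 3 c - 4 = -4 - 3 c$)
$k{\left(Y,U \right)} = U + 7 Y$ ($k{\left(Y,U \right)} = \left(Y + U\right) + 6 Y = \left(U + Y\right) + 6 Y = U + 7 Y$)
$k{\left(N{\left(-1,0 \right)},-9 \right)} \left(-78\right) = \left(-9 + 7 \left(-4 - 0\right)\right) \left(-78\right) = \left(-9 + 7 \left(-4 + 0\right)\right) \left(-78\right) = \left(-9 + 7 \left(-4\right)\right) \left(-78\right) = \left(-9 - 28\right) \left(-78\right) = \left(-37\right) \left(-78\right) = 2886$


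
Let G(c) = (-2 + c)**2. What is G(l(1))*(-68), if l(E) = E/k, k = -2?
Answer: -425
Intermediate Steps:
l(E) = -E/2 (l(E) = E/(-2) = E*(-1/2) = -E/2)
G(l(1))*(-68) = (-2 - 1/2*1)**2*(-68) = (-2 - 1/2)**2*(-68) = (-5/2)**2*(-68) = (25/4)*(-68) = -425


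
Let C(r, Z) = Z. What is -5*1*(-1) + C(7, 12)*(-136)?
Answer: -1627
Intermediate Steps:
-5*1*(-1) + C(7, 12)*(-136) = -5*1*(-1) + 12*(-136) = -5*(-1) - 1632 = 5 - 1632 = -1627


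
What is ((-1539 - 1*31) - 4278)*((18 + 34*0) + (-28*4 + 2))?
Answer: 538016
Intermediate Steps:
((-1539 - 1*31) - 4278)*((18 + 34*0) + (-28*4 + 2)) = ((-1539 - 31) - 4278)*((18 + 0) + (-112 + 2)) = (-1570 - 4278)*(18 - 110) = -5848*(-92) = 538016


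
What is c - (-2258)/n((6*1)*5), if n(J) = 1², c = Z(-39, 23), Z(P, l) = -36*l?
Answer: 1430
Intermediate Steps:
Z(P, l) = -36*l
c = -828 (c = -36*23 = -828)
n(J) = 1
c - (-2258)/n((6*1)*5) = -828 - (-2258)/1 = -828 - (-2258) = -828 - 1*(-2258) = -828 + 2258 = 1430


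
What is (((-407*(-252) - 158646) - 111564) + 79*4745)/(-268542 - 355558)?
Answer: -207209/624100 ≈ -0.33201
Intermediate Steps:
(((-407*(-252) - 158646) - 111564) + 79*4745)/(-268542 - 355558) = (((102564 - 158646) - 111564) + 374855)/(-624100) = ((-56082 - 111564) + 374855)*(-1/624100) = (-167646 + 374855)*(-1/624100) = 207209*(-1/624100) = -207209/624100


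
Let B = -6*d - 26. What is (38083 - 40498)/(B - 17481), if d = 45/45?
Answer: 2415/17513 ≈ 0.13790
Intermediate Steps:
d = 1 (d = 45*(1/45) = 1)
B = -32 (B = -6*1 - 26 = -6 - 26 = -32)
(38083 - 40498)/(B - 17481) = (38083 - 40498)/(-32 - 17481) = -2415/(-17513) = -2415*(-1/17513) = 2415/17513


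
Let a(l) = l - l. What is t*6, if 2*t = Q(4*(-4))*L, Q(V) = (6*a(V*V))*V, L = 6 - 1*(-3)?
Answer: 0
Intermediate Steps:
L = 9 (L = 6 + 3 = 9)
a(l) = 0
Q(V) = 0 (Q(V) = (6*0)*V = 0*V = 0)
t = 0 (t = (0*9)/2 = (½)*0 = 0)
t*6 = 0*6 = 0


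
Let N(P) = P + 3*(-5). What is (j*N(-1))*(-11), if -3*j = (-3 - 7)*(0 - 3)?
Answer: -1760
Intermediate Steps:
N(P) = -15 + P (N(P) = P - 15 = -15 + P)
j = -10 (j = -(-3 - 7)*(0 - 3)/3 = -(-10)*(-3)/3 = -1/3*30 = -10)
(j*N(-1))*(-11) = -10*(-15 - 1)*(-11) = -10*(-16)*(-11) = 160*(-11) = -1760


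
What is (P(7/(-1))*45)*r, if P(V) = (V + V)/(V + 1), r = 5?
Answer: 525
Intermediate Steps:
P(V) = 2*V/(1 + V) (P(V) = (2*V)/(1 + V) = 2*V/(1 + V))
(P(7/(-1))*45)*r = ((2*(7/(-1))/(1 + 7/(-1)))*45)*5 = ((2*(7*(-1))/(1 + 7*(-1)))*45)*5 = ((2*(-7)/(1 - 7))*45)*5 = ((2*(-7)/(-6))*45)*5 = ((2*(-7)*(-⅙))*45)*5 = ((7/3)*45)*5 = 105*5 = 525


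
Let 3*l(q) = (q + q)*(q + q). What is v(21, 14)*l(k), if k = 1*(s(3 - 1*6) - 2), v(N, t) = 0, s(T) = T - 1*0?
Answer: 0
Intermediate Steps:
s(T) = T (s(T) = T + 0 = T)
k = -5 (k = 1*((3 - 1*6) - 2) = 1*((3 - 6) - 2) = 1*(-3 - 2) = 1*(-5) = -5)
l(q) = 4*q**2/3 (l(q) = ((q + q)*(q + q))/3 = ((2*q)*(2*q))/3 = (4*q**2)/3 = 4*q**2/3)
v(21, 14)*l(k) = 0*((4/3)*(-5)**2) = 0*((4/3)*25) = 0*(100/3) = 0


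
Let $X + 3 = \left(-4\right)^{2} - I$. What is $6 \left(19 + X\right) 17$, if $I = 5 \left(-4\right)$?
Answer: $5304$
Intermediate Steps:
$I = -20$
$X = 33$ ($X = -3 + \left(\left(-4\right)^{2} - -20\right) = -3 + \left(16 + 20\right) = -3 + 36 = 33$)
$6 \left(19 + X\right) 17 = 6 \left(19 + 33\right) 17 = 6 \cdot 52 \cdot 17 = 312 \cdot 17 = 5304$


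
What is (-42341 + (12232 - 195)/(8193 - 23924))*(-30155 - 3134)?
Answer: 22173080795012/15731 ≈ 1.4095e+9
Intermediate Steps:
(-42341 + (12232 - 195)/(8193 - 23924))*(-30155 - 3134) = (-42341 + 12037/(-15731))*(-33289) = (-42341 + 12037*(-1/15731))*(-33289) = (-42341 - 12037/15731)*(-33289) = -666078308/15731*(-33289) = 22173080795012/15731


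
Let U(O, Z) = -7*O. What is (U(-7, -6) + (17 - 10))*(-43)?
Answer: -2408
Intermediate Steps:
(U(-7, -6) + (17 - 10))*(-43) = (-7*(-7) + (17 - 10))*(-43) = (49 + 7)*(-43) = 56*(-43) = -2408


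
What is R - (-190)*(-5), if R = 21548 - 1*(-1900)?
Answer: 22498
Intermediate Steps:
R = 23448 (R = 21548 + 1900 = 23448)
R - (-190)*(-5) = 23448 - (-190)*(-5) = 23448 - 1*950 = 23448 - 950 = 22498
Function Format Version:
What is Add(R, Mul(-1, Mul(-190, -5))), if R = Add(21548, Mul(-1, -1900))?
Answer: 22498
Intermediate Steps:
R = 23448 (R = Add(21548, 1900) = 23448)
Add(R, Mul(-1, Mul(-190, -5))) = Add(23448, Mul(-1, Mul(-190, -5))) = Add(23448, Mul(-1, 950)) = Add(23448, -950) = 22498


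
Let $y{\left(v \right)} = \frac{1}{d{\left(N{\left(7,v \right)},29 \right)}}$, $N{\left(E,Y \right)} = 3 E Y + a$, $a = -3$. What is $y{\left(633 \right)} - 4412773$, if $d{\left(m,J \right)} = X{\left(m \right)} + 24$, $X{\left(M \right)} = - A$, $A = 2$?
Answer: $- \frac{97081005}{22} \approx -4.4128 \cdot 10^{6}$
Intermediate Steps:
$X{\left(M \right)} = -2$ ($X{\left(M \right)} = \left(-1\right) 2 = -2$)
$N{\left(E,Y \right)} = -3 + 3 E Y$ ($N{\left(E,Y \right)} = 3 E Y - 3 = -3 + 3 E Y$)
$d{\left(m,J \right)} = 22$ ($d{\left(m,J \right)} = -2 + 24 = 22$)
$y{\left(v \right)} = \frac{1}{22}$
$y{\left(633 \right)} - 4412773 = \frac{1}{22} - 4412773 = - \frac{97081005}{22}$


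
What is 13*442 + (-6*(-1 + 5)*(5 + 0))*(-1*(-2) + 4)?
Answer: 5026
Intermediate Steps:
13*442 + (-6*(-1 + 5)*(5 + 0))*(-1*(-2) + 4) = 5746 + (-24*5)*(2 + 4) = 5746 - 6*20*6 = 5746 - 120*6 = 5746 - 720 = 5026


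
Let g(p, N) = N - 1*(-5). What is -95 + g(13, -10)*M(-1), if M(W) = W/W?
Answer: -100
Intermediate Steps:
g(p, N) = 5 + N (g(p, N) = N + 5 = 5 + N)
M(W) = 1
-95 + g(13, -10)*M(-1) = -95 + (5 - 10)*1 = -95 - 5*1 = -95 - 5 = -100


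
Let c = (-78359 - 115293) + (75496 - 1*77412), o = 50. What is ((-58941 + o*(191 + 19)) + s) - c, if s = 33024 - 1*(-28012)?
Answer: 208163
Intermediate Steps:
s = 61036 (s = 33024 + 28012 = 61036)
c = -195568 (c = -193652 + (75496 - 77412) = -193652 - 1916 = -195568)
((-58941 + o*(191 + 19)) + s) - c = ((-58941 + 50*(191 + 19)) + 61036) - 1*(-195568) = ((-58941 + 50*210) + 61036) + 195568 = ((-58941 + 10500) + 61036) + 195568 = (-48441 + 61036) + 195568 = 12595 + 195568 = 208163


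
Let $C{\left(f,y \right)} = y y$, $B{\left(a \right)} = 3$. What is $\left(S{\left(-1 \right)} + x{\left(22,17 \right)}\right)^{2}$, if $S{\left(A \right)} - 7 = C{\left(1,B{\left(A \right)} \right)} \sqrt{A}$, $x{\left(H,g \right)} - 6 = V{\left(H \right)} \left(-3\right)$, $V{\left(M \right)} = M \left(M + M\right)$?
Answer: $8357800 - 52038 i \approx 8.3578 \cdot 10^{6} - 52038.0 i$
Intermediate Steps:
$V{\left(M \right)} = 2 M^{2}$ ($V{\left(M \right)} = M 2 M = 2 M^{2}$)
$C{\left(f,y \right)} = y^{2}$
$x{\left(H,g \right)} = 6 - 6 H^{2}$ ($x{\left(H,g \right)} = 6 + 2 H^{2} \left(-3\right) = 6 - 6 H^{2}$)
$S{\left(A \right)} = 7 + 9 \sqrt{A}$ ($S{\left(A \right)} = 7 + 3^{2} \sqrt{A} = 7 + 9 \sqrt{A}$)
$\left(S{\left(-1 \right)} + x{\left(22,17 \right)}\right)^{2} = \left(\left(7 + 9 \sqrt{-1}\right) + \left(6 - 6 \cdot 22^{2}\right)\right)^{2} = \left(\left(7 + 9 i\right) + \left(6 - 2904\right)\right)^{2} = \left(\left(7 + 9 i\right) - 2898\right)^{2} = \left(-2891 + 9 i\right)^{2}$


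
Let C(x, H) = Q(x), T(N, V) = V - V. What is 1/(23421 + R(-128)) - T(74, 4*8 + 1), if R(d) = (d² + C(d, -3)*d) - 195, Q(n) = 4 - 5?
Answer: 1/39738 ≈ 2.5165e-5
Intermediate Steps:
T(N, V) = 0
Q(n) = -1
C(x, H) = -1
R(d) = -195 + d² - d (R(d) = (d² - d) - 195 = -195 + d² - d)
1/(23421 + R(-128)) - T(74, 4*8 + 1) = 1/(23421 + (-195 + (-128)² - 1*(-128))) - 1*0 = 1/(23421 + (-195 + 16384 + 128)) + 0 = 1/(23421 + 16317) + 0 = 1/39738 + 0 = 1/39738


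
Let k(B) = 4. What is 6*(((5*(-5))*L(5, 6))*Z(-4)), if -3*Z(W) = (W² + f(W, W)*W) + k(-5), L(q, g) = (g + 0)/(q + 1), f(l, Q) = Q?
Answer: 1800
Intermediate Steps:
L(q, g) = g/(1 + q)
Z(W) = -4/3 - 2*W²/3 (Z(W) = -((W² + W*W) + 4)/3 = -((W² + W²) + 4)/3 = -(2*W² + 4)/3 = -(4 + 2*W²)/3 = -4/3 - 2*W²/3)
6*(((5*(-5))*L(5, 6))*Z(-4)) = 6*(((5*(-5))*(6/(1 + 5)))*(-4/3 - ⅔*(-4)²)) = 6*((-150/6)*(-4/3 - ⅔*16)) = 6*((-150/6)*(-4/3 - 32/3)) = 6*(-25*1*(-12)) = 6*(-25*(-12)) = 6*300 = 1800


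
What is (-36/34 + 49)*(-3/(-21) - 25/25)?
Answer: -4890/119 ≈ -41.092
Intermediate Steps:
(-36/34 + 49)*(-3/(-21) - 25/25) = (-36*1/34 + 49)*(-3*(-1/21) - 25*1/25) = (-18/17 + 49)*(⅐ - 1) = (815/17)*(-6/7) = -4890/119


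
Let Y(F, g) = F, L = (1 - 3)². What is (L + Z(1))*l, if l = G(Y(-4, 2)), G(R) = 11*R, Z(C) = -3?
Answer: -44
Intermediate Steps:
L = 4 (L = (-2)² = 4)
l = -44 (l = 11*(-4) = -44)
(L + Z(1))*l = (4 - 3)*(-44) = 1*(-44) = -44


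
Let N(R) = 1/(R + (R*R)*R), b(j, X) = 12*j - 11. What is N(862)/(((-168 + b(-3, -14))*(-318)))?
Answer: 1/43791312492300 ≈ 2.2836e-14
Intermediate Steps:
b(j, X) = -11 + 12*j
N(R) = 1/(R + R³) (N(R) = 1/(R + R²*R) = 1/(R + R³))
N(862)/(((-168 + b(-3, -14))*(-318))) = 1/((862 + 862³)*(((-168 + (-11 + 12*(-3)))*(-318)))) = 1/((862 + 640503928)*(((-168 + (-11 - 36))*(-318)))) = 1/(640504790*(((-168 - 47)*(-318)))) = 1/(640504790*((-215*(-318)))) = (1/640504790)/68370 = (1/640504790)*(1/68370) = 1/43791312492300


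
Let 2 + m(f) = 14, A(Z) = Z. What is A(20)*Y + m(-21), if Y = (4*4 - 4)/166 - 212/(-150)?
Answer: 51932/1245 ≈ 41.712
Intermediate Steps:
m(f) = 12 (m(f) = -2 + 14 = 12)
Y = 9248/6225 (Y = (16 - 4)*(1/166) - 212*(-1/150) = 12*(1/166) + 106/75 = 6/83 + 106/75 = 9248/6225 ≈ 1.4856)
A(20)*Y + m(-21) = 20*(9248/6225) + 12 = 36992/1245 + 12 = 51932/1245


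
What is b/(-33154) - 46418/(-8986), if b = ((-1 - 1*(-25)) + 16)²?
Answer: 381141193/74480461 ≈ 5.1173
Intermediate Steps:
b = 1600 (b = ((-1 + 25) + 16)² = (24 + 16)² = 40² = 1600)
b/(-33154) - 46418/(-8986) = 1600/(-33154) - 46418/(-8986) = 1600*(-1/33154) - 46418*(-1/8986) = -800/16577 + 23209/4493 = 381141193/74480461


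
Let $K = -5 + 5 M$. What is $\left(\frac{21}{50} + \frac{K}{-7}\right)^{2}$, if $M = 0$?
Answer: $\frac{157609}{122500} \approx 1.2866$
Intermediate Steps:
$K = -5$ ($K = -5 + 5 \cdot 0 = -5 + 0 = -5$)
$\left(\frac{21}{50} + \frac{K}{-7}\right)^{2} = \left(\frac{21}{50} - \frac{5}{-7}\right)^{2} = \left(21 \cdot \frac{1}{50} - - \frac{5}{7}\right)^{2} = \left(\frac{21}{50} + \frac{5}{7}\right)^{2} = \left(\frac{397}{350}\right)^{2} = \frac{157609}{122500}$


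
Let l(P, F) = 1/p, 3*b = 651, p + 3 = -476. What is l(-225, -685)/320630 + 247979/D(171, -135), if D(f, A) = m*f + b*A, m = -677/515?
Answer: -576876549787063/68672245474260 ≈ -8.4004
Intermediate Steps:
p = -479 (p = -3 - 476 = -479)
m = -677/515 (m = -677*1/515 = -677/515 ≈ -1.3146)
b = 217 (b = (1/3)*651 = 217)
l(P, F) = -1/479 (l(P, F) = 1/(-479) = -1/479)
D(f, A) = 217*A - 677*f/515 (D(f, A) = -677*f/515 + 217*A = 217*A - 677*f/515)
l(-225, -685)/320630 + 247979/D(171, -135) = -1/479/320630 + 247979/(217*(-135) - 677/515*171) = -1/479*1/320630 + 247979/(-29295 - 115767/515) = -1/153581770 + 247979/(-15202692/515) = -1/153581770 + 247979*(-515/15202692) = -1/153581770 - 7512305/894276 = -576876549787063/68672245474260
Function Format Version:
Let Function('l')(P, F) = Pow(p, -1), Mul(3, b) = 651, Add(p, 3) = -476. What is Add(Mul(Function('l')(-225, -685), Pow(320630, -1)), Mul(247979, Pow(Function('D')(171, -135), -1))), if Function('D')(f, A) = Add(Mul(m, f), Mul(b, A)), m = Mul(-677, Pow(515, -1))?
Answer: Rational(-576876549787063, 68672245474260) ≈ -8.4004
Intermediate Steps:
p = -479 (p = Add(-3, -476) = -479)
m = Rational(-677, 515) (m = Mul(-677, Rational(1, 515)) = Rational(-677, 515) ≈ -1.3146)
b = 217 (b = Mul(Rational(1, 3), 651) = 217)
Function('l')(P, F) = Rational(-1, 479) (Function('l')(P, F) = Pow(-479, -1) = Rational(-1, 479))
Function('D')(f, A) = Add(Mul(217, A), Mul(Rational(-677, 515), f)) (Function('D')(f, A) = Add(Mul(Rational(-677, 515), f), Mul(217, A)) = Add(Mul(217, A), Mul(Rational(-677, 515), f)))
Add(Mul(Function('l')(-225, -685), Pow(320630, -1)), Mul(247979, Pow(Function('D')(171, -135), -1))) = Add(Mul(Rational(-1, 479), Pow(320630, -1)), Mul(247979, Pow(Add(Mul(217, -135), Mul(Rational(-677, 515), 171)), -1))) = Add(Mul(Rational(-1, 479), Rational(1, 320630)), Mul(247979, Pow(Add(-29295, Rational(-115767, 515)), -1))) = Add(Rational(-1, 153581770), Mul(247979, Pow(Rational(-15202692, 515), -1))) = Add(Rational(-1, 153581770), Mul(247979, Rational(-515, 15202692))) = Add(Rational(-1, 153581770), Rational(-7512305, 894276)) = Rational(-576876549787063, 68672245474260)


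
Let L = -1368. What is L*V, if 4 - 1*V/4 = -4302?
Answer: -23562432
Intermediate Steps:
V = 17224 (V = 16 - 4*(-4302) = 16 + 17208 = 17224)
L*V = -1368*17224 = -23562432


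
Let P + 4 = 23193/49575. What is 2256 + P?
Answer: 37222031/16525 ≈ 2252.5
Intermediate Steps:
P = -58369/16525 (P = -4 + 23193/49575 = -4 + 23193*(1/49575) = -4 + 7731/16525 = -58369/16525 ≈ -3.5322)
2256 + P = 2256 - 58369/16525 = 37222031/16525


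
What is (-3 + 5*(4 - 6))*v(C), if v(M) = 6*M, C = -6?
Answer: 468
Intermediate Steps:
(-3 + 5*(4 - 6))*v(C) = (-3 + 5*(4 - 6))*(6*(-6)) = (-3 + 5*(-2))*(-36) = (-3 - 10)*(-36) = -13*(-36) = 468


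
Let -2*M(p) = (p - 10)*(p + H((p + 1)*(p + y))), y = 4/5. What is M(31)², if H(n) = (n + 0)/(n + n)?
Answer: 1750329/16 ≈ 1.0940e+5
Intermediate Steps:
y = ⅘ (y = 4*(⅕) = ⅘ ≈ 0.80000)
H(n) = ½ (H(n) = n/((2*n)) = n*(1/(2*n)) = ½)
M(p) = -(½ + p)*(-10 + p)/2 (M(p) = -(p - 10)*(p + ½)/2 = -(-10 + p)*(½ + p)/2 = -(½ + p)*(-10 + p)/2)
M(31)² = (5/2 - ½*31² + (19/4)*31)² = (5/2 - ½*961 + 589/4)² = (5/2 - 961/2 + 589/4)² = (-1323/4)² = 1750329/16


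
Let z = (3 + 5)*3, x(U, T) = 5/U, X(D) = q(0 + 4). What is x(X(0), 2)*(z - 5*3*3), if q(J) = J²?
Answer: -105/16 ≈ -6.5625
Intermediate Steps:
X(D) = 16 (X(D) = (0 + 4)² = 4² = 16)
z = 24 (z = 8*3 = 24)
x(X(0), 2)*(z - 5*3*3) = (5/16)*(24 - 5*3*3) = (5*(1/16))*(24 - 15*3) = 5*(24 - 45)/16 = (5/16)*(-21) = -105/16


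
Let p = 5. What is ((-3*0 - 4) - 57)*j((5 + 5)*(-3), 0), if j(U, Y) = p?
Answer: -305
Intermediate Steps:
j(U, Y) = 5
((-3*0 - 4) - 57)*j((5 + 5)*(-3), 0) = ((-3*0 - 4) - 57)*5 = ((0 - 4) - 57)*5 = (-4 - 57)*5 = -61*5 = -305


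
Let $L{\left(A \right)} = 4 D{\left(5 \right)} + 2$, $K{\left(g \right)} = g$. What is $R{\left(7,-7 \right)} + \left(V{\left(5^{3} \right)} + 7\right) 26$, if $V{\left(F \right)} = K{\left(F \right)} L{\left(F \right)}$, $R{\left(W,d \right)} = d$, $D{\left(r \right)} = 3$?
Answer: $45675$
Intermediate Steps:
$L{\left(A \right)} = 14$ ($L{\left(A \right)} = 4 \cdot 3 + 2 = 12 + 2 = 14$)
$V{\left(F \right)} = 14 F$ ($V{\left(F \right)} = F 14 = 14 F$)
$R{\left(7,-7 \right)} + \left(V{\left(5^{3} \right)} + 7\right) 26 = -7 + \left(14 \cdot 5^{3} + 7\right) 26 = -7 + \left(14 \cdot 125 + 7\right) 26 = -7 + \left(1750 + 7\right) 26 = -7 + 1757 \cdot 26 = -7 + 45682 = 45675$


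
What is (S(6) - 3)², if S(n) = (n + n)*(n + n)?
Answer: 19881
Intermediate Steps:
S(n) = 4*n² (S(n) = (2*n)*(2*n) = 4*n²)
(S(6) - 3)² = (4*6² - 3)² = (4*36 - 3)² = (144 - 3)² = 141² = 19881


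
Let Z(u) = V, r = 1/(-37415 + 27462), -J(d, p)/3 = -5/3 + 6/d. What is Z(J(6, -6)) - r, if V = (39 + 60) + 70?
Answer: 1682058/9953 ≈ 169.00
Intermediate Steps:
J(d, p) = 5 - 18/d (J(d, p) = -3*(-5/3 + 6/d) = 5 - 18/d)
V = 169 (V = 99 + 70 = 169)
r = -1/9953 (r = 1/(-9953) = -1/9953 ≈ -0.00010047)
Z(u) = 169
Z(J(6, -6)) - r = 169 - 1*(-1/9953) = 169 + 1/9953 = 1682058/9953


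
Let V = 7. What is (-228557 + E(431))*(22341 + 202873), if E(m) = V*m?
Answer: -50794765560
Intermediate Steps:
E(m) = 7*m
(-228557 + E(431))*(22341 + 202873) = (-228557 + 7*431)*(22341 + 202873) = (-228557 + 3017)*225214 = -225540*225214 = -50794765560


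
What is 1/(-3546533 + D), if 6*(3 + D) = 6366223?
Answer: -6/14912993 ≈ -4.0233e-7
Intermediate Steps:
D = 6366205/6 (D = -3 + (1/6)*6366223 = -3 + 6366223/6 = 6366205/6 ≈ 1.0610e+6)
1/(-3546533 + D) = 1/(-3546533 + 6366205/6) = 1/(-14912993/6) = -6/14912993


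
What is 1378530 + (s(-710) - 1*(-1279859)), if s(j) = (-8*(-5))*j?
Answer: 2629989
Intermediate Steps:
s(j) = 40*j
1378530 + (s(-710) - 1*(-1279859)) = 1378530 + (40*(-710) - 1*(-1279859)) = 1378530 + (-28400 + 1279859) = 1378530 + 1251459 = 2629989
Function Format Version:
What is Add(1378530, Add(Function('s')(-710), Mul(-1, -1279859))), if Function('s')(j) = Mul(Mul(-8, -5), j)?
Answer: 2629989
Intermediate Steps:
Function('s')(j) = Mul(40, j)
Add(1378530, Add(Function('s')(-710), Mul(-1, -1279859))) = Add(1378530, Add(Mul(40, -710), Mul(-1, -1279859))) = Add(1378530, Add(-28400, 1279859)) = Add(1378530, 1251459) = 2629989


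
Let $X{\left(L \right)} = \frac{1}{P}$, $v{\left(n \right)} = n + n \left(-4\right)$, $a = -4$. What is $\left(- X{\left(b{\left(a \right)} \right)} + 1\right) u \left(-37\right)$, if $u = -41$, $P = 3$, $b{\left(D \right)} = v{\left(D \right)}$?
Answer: $\frac{3034}{3} \approx 1011.3$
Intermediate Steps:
$v{\left(n \right)} = - 3 n$ ($v{\left(n \right)} = n - 4 n = - 3 n$)
$b{\left(D \right)} = - 3 D$
$X{\left(L \right)} = \frac{1}{3}$
$\left(- X{\left(b{\left(a \right)} \right)} + 1\right) u \left(-37\right) = \left(\left(-1\right) \frac{1}{3} + 1\right) \left(-41\right) \left(-37\right) = \left(- \frac{1}{3} + 1\right) \left(-41\right) \left(-37\right) = \frac{2}{3} \left(-41\right) \left(-37\right) = \left(- \frac{82}{3}\right) \left(-37\right) = \frac{3034}{3}$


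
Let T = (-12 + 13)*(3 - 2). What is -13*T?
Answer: -13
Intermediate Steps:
T = 1 (T = 1*1 = 1)
-13*T = -13*1 = -13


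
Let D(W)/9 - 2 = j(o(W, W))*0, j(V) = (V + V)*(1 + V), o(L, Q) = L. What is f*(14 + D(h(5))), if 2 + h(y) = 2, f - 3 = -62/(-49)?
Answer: 6688/49 ≈ 136.49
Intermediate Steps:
f = 209/49 (f = 3 - 62/(-49) = 3 - 62*(-1/49) = 3 + 62/49 = 209/49 ≈ 4.2653)
j(V) = 2*V*(1 + V) (j(V) = (2*V)*(1 + V) = 2*V*(1 + V))
h(y) = 0 (h(y) = -2 + 2 = 0)
D(W) = 18 (D(W) = 18 + 9*((2*W*(1 + W))*0) = 18 + 9*0 = 18 + 0 = 18)
f*(14 + D(h(5))) = 209*(14 + 18)/49 = (209/49)*32 = 6688/49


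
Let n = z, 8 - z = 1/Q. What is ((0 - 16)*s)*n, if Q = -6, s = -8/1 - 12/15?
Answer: 17248/15 ≈ 1149.9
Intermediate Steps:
s = -44/5 (s = -8*1 - 12*1/15 = -8 - 4/5 = -44/5 ≈ -8.8000)
z = 49/6 (z = 8 - 1/(-6) = 8 - 1*(-1/6) = 8 + 1/6 = 49/6 ≈ 8.1667)
n = 49/6 ≈ 8.1667
((0 - 16)*s)*n = ((0 - 16)*(-44/5))*(49/6) = -16*(-44/5)*(49/6) = (704/5)*(49/6) = 17248/15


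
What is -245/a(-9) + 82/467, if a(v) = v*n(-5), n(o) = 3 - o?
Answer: 120319/33624 ≈ 3.5784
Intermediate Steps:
a(v) = 8*v (a(v) = v*(3 - 1*(-5)) = v*(3 + 5) = v*8 = 8*v)
-245/a(-9) + 82/467 = -245/(8*(-9)) + 82/467 = -245/(-72) + 82*(1/467) = -245*(-1/72) + 82/467 = 245/72 + 82/467 = 120319/33624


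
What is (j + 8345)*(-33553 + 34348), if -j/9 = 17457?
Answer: -118270560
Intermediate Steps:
j = -157113 (j = -9*17457 = -157113)
(j + 8345)*(-33553 + 34348) = (-157113 + 8345)*(-33553 + 34348) = -148768*795 = -118270560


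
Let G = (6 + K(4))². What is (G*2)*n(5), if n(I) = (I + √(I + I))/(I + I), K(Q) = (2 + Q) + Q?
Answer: 256 + 256*√10/5 ≈ 417.91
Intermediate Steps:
K(Q) = 2 + 2*Q
G = 256 (G = (6 + (2 + 2*4))² = (6 + (2 + 8))² = (6 + 10)² = 16² = 256)
n(I) = (I + √2*√I)/(2*I) (n(I) = (I + √(2*I))/((2*I)) = (I + √2*√I)*(1/(2*I)) = (I + √2*√I)/(2*I))
(G*2)*n(5) = (256*2)*(½ + √2/(2*√5)) = 512*(½ + √2*(√5/5)/2) = 512*(½ + √10/10) = 256 + 256*√10/5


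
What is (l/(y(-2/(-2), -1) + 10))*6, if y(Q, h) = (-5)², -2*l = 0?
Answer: 0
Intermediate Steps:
l = 0 (l = -½*0 = 0)
y(Q, h) = 25
(l/(y(-2/(-2), -1) + 10))*6 = (0/(25 + 10))*6 = (0/35)*6 = ((1/35)*0)*6 = 0*6 = 0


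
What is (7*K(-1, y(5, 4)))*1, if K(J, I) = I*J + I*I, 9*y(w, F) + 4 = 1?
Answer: 28/9 ≈ 3.1111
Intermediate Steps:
y(w, F) = -⅓ (y(w, F) = -4/9 + (⅑)*1 = -4/9 + ⅑ = -⅓)
K(J, I) = I² + I*J (K(J, I) = I*J + I² = I² + I*J)
(7*K(-1, y(5, 4)))*1 = (7*(-(-⅓ - 1)/3))*1 = (7*(-⅓*(-4/3)))*1 = (7*(4/9))*1 = (28/9)*1 = 28/9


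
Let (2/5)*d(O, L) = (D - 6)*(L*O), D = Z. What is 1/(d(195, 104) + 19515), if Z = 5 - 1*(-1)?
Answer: 1/19515 ≈ 5.1243e-5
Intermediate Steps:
Z = 6 (Z = 5 + 1 = 6)
D = 6
d(O, L) = 0 (d(O, L) = 5*((6 - 6)*(L*O))/2 = 5*(0*(L*O))/2 = (5/2)*0 = 0)
1/(d(195, 104) + 19515) = 1/(0 + 19515) = 1/19515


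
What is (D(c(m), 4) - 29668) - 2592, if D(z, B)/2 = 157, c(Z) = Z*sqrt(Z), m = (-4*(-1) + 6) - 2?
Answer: -31946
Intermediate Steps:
m = 8 (m = (4 + 6) - 2 = 10 - 2 = 8)
c(Z) = Z**(3/2)
D(z, B) = 314 (D(z, B) = 2*157 = 314)
(D(c(m), 4) - 29668) - 2592 = (314 - 29668) - 2592 = -29354 - 2592 = -31946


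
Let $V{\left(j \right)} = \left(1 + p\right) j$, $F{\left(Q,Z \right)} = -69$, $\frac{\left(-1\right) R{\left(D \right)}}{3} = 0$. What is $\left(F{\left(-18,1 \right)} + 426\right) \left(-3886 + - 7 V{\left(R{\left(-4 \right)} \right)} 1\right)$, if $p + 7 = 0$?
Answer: $-1387302$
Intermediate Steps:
$p = -7$ ($p = -7 + 0 = -7$)
$R{\left(D \right)} = 0$ ($R{\left(D \right)} = \left(-3\right) 0 = 0$)
$V{\left(j \right)} = - 6 j$ ($V{\left(j \right)} = \left(1 - 7\right) j = - 6 j$)
$\left(F{\left(-18,1 \right)} + 426\right) \left(-3886 + - 7 V{\left(R{\left(-4 \right)} \right)} 1\right) = \left(-69 + 426\right) \left(-3886 + - 7 \left(\left(-6\right) 0\right) 1\right) = 357 \left(-3886 + \left(-7\right) 0 \cdot 1\right) = 357 \left(-3886 + 0 \cdot 1\right) = 357 \left(-3886 + 0\right) = 357 \left(-3886\right) = -1387302$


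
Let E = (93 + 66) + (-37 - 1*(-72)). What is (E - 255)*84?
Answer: -5124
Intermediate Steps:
E = 194 (E = 159 + (-37 + 72) = 159 + 35 = 194)
(E - 255)*84 = (194 - 255)*84 = -61*84 = -5124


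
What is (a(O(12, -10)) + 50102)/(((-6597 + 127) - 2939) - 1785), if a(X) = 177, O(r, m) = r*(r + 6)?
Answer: -50279/11194 ≈ -4.4916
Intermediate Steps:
O(r, m) = r*(6 + r)
(a(O(12, -10)) + 50102)/(((-6597 + 127) - 2939) - 1785) = (177 + 50102)/(((-6597 + 127) - 2939) - 1785) = 50279/((-6470 - 2939) - 1785) = 50279/(-9409 - 1785) = 50279/(-11194) = 50279*(-1/11194) = -50279/11194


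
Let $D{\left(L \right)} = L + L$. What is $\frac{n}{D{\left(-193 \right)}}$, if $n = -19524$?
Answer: $\frac{9762}{193} \approx 50.58$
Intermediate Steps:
$D{\left(L \right)} = 2 L$
$\frac{n}{D{\left(-193 \right)}} = - \frac{19524}{2 \left(-193\right)} = - \frac{19524}{-386} = \left(-19524\right) \left(- \frac{1}{386}\right) = \frac{9762}{193}$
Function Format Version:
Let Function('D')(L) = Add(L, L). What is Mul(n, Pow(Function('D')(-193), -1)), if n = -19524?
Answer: Rational(9762, 193) ≈ 50.580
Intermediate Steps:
Function('D')(L) = Mul(2, L)
Mul(n, Pow(Function('D')(-193), -1)) = Mul(-19524, Pow(Mul(2, -193), -1)) = Mul(-19524, Pow(-386, -1)) = Mul(-19524, Rational(-1, 386)) = Rational(9762, 193)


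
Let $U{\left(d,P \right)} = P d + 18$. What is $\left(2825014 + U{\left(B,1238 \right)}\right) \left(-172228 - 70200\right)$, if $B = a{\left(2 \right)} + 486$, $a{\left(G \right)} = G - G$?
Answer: $-830728027600$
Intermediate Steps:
$a{\left(G \right)} = 0$
$B = 486$ ($B = 0 + 486 = 486$)
$U{\left(d,P \right)} = 18 + P d$
$\left(2825014 + U{\left(B,1238 \right)}\right) \left(-172228 - 70200\right) = \left(2825014 + \left(18 + 1238 \cdot 486\right)\right) \left(-172228 - 70200\right) = \left(2825014 + \left(18 + 601668\right)\right) \left(-242428\right) = \left(2825014 + 601686\right) \left(-242428\right) = 3426700 \left(-242428\right) = -830728027600$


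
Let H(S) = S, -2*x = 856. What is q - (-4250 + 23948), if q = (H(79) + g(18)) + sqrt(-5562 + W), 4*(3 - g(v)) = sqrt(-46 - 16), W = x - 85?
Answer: -19616 + 45*I*sqrt(3) - I*sqrt(62)/4 ≈ -19616.0 + 75.974*I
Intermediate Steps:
x = -428 (x = -1/2*856 = -428)
W = -513 (W = -428 - 85 = -513)
g(v) = 3 - I*sqrt(62)/4 (g(v) = 3 - sqrt(-46 - 16)/4 = 3 - I*sqrt(62)/4)
q = 82 + 45*I*sqrt(3) - I*sqrt(62)/4 (q = (79 + (3 - I*sqrt(62)/4)) + sqrt(-5562 - 513) = (82 - I*sqrt(62)/4) + sqrt(-6075) = (82 - I*sqrt(62)/4) + 45*I*sqrt(3) = 82 + 45*I*sqrt(3) - I*sqrt(62)/4 ≈ 82.0 + 75.974*I)
q - (-4250 + 23948) = (82 + 45*I*sqrt(3) - I*sqrt(62)/4) - (-4250 + 23948) = (82 + 45*I*sqrt(3) - I*sqrt(62)/4) - 1*19698 = (82 + 45*I*sqrt(3) - I*sqrt(62)/4) - 19698 = -19616 + 45*I*sqrt(3) - I*sqrt(62)/4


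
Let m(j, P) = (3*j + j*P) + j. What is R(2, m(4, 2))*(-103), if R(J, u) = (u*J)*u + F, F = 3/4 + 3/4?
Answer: -237621/2 ≈ -1.1881e+5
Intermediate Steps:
m(j, P) = 4*j + P*j (m(j, P) = (3*j + P*j) + j = 4*j + P*j)
F = 3/2 (F = 3*(1/4) + 3*(1/4) = 3/4 + 3/4 = 3/2 ≈ 1.5000)
R(J, u) = 3/2 + J*u**2 (R(J, u) = (u*J)*u + 3/2 = (J*u)*u + 3/2 = J*u**2 + 3/2 = 3/2 + J*u**2)
R(2, m(4, 2))*(-103) = (3/2 + 2*(4*(4 + 2))**2)*(-103) = (3/2 + 2*(4*6)**2)*(-103) = (3/2 + 2*24**2)*(-103) = (3/2 + 2*576)*(-103) = (3/2 + 1152)*(-103) = (2307/2)*(-103) = -237621/2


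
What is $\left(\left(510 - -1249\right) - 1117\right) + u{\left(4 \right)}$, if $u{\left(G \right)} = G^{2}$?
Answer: $658$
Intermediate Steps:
$\left(\left(510 - -1249\right) - 1117\right) + u{\left(4 \right)} = \left(\left(510 - -1249\right) - 1117\right) + 4^{2} = \left(\left(510 + 1249\right) - 1117\right) + 16 = \left(1759 - 1117\right) + 16 = 642 + 16 = 658$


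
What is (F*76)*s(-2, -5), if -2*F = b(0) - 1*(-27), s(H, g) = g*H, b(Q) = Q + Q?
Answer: -10260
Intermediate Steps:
b(Q) = 2*Q
s(H, g) = H*g
F = -27/2 (F = -(2*0 - 1*(-27))/2 = -(0 + 27)/2 = -½*27 = -27/2 ≈ -13.500)
(F*76)*s(-2, -5) = (-27/2*76)*(-2*(-5)) = -1026*10 = -10260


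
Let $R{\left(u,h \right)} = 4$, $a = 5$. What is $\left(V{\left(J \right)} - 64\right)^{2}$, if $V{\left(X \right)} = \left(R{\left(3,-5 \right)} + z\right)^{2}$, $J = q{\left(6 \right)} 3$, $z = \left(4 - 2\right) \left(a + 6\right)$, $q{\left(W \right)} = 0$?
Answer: $374544$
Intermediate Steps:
$z = 22$ ($z = \left(4 - 2\right) \left(5 + 6\right) = 2 \cdot 11 = 22$)
$J = 0$ ($J = 0 \cdot 3 = 0$)
$V{\left(X \right)} = 676$ ($V{\left(X \right)} = \left(4 + 22\right)^{2} = 26^{2} = 676$)
$\left(V{\left(J \right)} - 64\right)^{2} = \left(676 - 64\right)^{2} = 612^{2} = 374544$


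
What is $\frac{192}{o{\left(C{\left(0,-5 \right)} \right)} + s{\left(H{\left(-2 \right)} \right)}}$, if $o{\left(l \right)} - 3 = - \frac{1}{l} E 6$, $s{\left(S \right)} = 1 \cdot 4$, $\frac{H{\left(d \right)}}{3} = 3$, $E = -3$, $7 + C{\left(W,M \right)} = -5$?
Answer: $\frac{384}{11} \approx 34.909$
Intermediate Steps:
$C{\left(W,M \right)} = -12$ ($C{\left(W,M \right)} = -7 - 5 = -12$)
$H{\left(d \right)} = 9$ ($H{\left(d \right)} = 3 \cdot 3 = 9$)
$s{\left(S \right)} = 4$
$o{\left(l \right)} = 3 + \frac{18}{l}$ ($o{\left(l \right)} = 3 + - \frac{1}{l} \left(-3\right) 6 = 3 + \frac{3}{l} 6 = 3 + \frac{18}{l}$)
$\frac{192}{o{\left(C{\left(0,-5 \right)} \right)} + s{\left(H{\left(-2 \right)} \right)}} = \frac{192}{\left(3 + \frac{18}{-12}\right) + 4} = \frac{192}{\left(3 + 18 \left(- \frac{1}{12}\right)\right) + 4} = \frac{192}{\left(3 - \frac{3}{2}\right) + 4} = \frac{192}{\frac{3}{2} + 4} = \frac{192}{\frac{11}{2}} = 192 \cdot \frac{2}{11} = \frac{384}{11}$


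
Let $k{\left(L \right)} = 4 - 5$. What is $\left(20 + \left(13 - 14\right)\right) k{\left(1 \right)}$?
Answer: $-19$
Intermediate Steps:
$k{\left(L \right)} = -1$ ($k{\left(L \right)} = 4 - 5 = -1$)
$\left(20 + \left(13 - 14\right)\right) k{\left(1 \right)} = \left(20 + \left(13 - 14\right)\right) \left(-1\right) = \left(20 - 1\right) \left(-1\right) = 19 \left(-1\right) = -19$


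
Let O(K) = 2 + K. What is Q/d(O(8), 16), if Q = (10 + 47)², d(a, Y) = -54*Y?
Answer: -361/96 ≈ -3.7604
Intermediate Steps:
Q = 3249 (Q = 57² = 3249)
Q/d(O(8), 16) = 3249/((-54*16)) = 3249/(-864) = 3249*(-1/864) = -361/96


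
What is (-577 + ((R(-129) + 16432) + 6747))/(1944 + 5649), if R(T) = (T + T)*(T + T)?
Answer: 29722/2531 ≈ 11.743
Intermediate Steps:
R(T) = 4*T**2 (R(T) = (2*T)*(2*T) = 4*T**2)
(-577 + ((R(-129) + 16432) + 6747))/(1944 + 5649) = (-577 + ((4*(-129)**2 + 16432) + 6747))/(1944 + 5649) = (-577 + ((4*16641 + 16432) + 6747))/7593 = (-577 + ((66564 + 16432) + 6747))*(1/7593) = (-577 + (82996 + 6747))*(1/7593) = (-577 + 89743)*(1/7593) = 89166*(1/7593) = 29722/2531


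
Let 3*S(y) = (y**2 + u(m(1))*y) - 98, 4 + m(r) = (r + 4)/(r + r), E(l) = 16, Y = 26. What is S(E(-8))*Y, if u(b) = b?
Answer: 3484/3 ≈ 1161.3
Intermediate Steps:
m(r) = -4 + (4 + r)/(2*r) (m(r) = -4 + (r + 4)/(r + r) = -4 + (4 + r)/((2*r)) = -4 + (4 + r)*(1/(2*r)) = -4 + (4 + r)/(2*r))
S(y) = -98/3 - y/2 + y**2/3 (S(y) = ((y**2 + (-7/2 + 2/1)*y) - 98)/3 = ((y**2 + (-7/2 + 2*1)*y) - 98)/3 = ((y**2 + (-7/2 + 2)*y) - 98)/3 = ((y**2 - 3*y/2) - 98)/3 = (-98 + y**2 - 3*y/2)/3 = -98/3 - y/2 + y**2/3)
S(E(-8))*Y = (-98/3 - 1/2*16 + (1/3)*16**2)*26 = (-98/3 - 8 + (1/3)*256)*26 = (-98/3 - 8 + 256/3)*26 = (134/3)*26 = 3484/3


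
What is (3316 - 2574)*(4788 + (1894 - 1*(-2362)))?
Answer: 6710648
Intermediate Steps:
(3316 - 2574)*(4788 + (1894 - 1*(-2362))) = 742*(4788 + (1894 + 2362)) = 742*(4788 + 4256) = 742*9044 = 6710648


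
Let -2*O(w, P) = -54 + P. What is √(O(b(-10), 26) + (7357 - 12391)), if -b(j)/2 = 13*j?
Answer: 2*I*√1255 ≈ 70.852*I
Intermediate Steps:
b(j) = -26*j
O(w, P) = 27 - P/2 (O(w, P) = -(-54 + P)/2 = 27 - P/2)
√(O(b(-10), 26) + (7357 - 12391)) = √((27 - ½*26) + (7357 - 12391)) = √((27 - 13) - 5034) = √(14 - 5034) = √(-5020) = 2*I*√1255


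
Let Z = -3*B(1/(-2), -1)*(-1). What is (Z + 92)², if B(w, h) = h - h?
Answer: 8464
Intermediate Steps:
B(w, h) = 0
Z = 0 (Z = -3*0*(-1) = 0*(-1) = 0)
(Z + 92)² = (0 + 92)² = 92² = 8464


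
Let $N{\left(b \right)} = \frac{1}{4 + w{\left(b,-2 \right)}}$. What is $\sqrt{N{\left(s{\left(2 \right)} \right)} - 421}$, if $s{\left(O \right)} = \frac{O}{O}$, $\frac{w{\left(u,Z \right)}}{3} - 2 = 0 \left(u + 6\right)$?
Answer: $\frac{i \sqrt{42090}}{10} \approx 20.516 i$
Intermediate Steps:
$w{\left(u,Z \right)} = 6$ ($w{\left(u,Z \right)} = 6 + 3 \cdot 0 \left(u + 6\right) = 6 + 3 \cdot 0 \left(6 + u\right) = 6 + 3 \cdot 0 = 6 + 0 = 6$)
$s{\left(O \right)} = 1$
$N{\left(b \right)} = \frac{1}{10}$ ($N{\left(b \right)} = \frac{1}{4 + 6} = \frac{1}{10}$)
$\sqrt{N{\left(s{\left(2 \right)} \right)} - 421} = \sqrt{\frac{1}{10} - 421} = \sqrt{- \frac{4209}{10}} = \frac{i \sqrt{42090}}{10}$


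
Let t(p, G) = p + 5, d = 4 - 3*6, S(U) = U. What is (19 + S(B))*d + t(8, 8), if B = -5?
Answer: -183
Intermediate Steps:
d = -14 (d = 4 - 18 = -14)
t(p, G) = 5 + p
(19 + S(B))*d + t(8, 8) = (19 - 5)*(-14) + (5 + 8) = 14*(-14) + 13 = -196 + 13 = -183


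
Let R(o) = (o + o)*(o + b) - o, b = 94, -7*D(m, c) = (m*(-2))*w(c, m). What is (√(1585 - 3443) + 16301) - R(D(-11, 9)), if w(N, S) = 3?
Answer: 876431/49 + I*√1858 ≈ 17886.0 + 43.105*I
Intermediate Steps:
D(m, c) = 6*m/7 (D(m, c) = -m*(-2)*3/7 = -(-2*m)*3/7 = -(-6)*m/7 = 6*m/7)
R(o) = -o + 2*o*(94 + o) (R(o) = (o + o)*(o + 94) - o = (2*o)*(94 + o) - o = 2*o*(94 + o) - o = -o + 2*o*(94 + o))
(√(1585 - 3443) + 16301) - R(D(-11, 9)) = (√(1585 - 3443) + 16301) - (6/7)*(-11)*(187 + 2*((6/7)*(-11))) = (√(-1858) + 16301) - (-66)*(187 + 2*(-66/7))/7 = (I*√1858 + 16301) - (-66)*(187 - 132/7)/7 = (16301 + I*√1858) - (-66)*1177/(7*7) = (16301 + I*√1858) - 1*(-77682/49) = (16301 + I*√1858) + 77682/49 = 876431/49 + I*√1858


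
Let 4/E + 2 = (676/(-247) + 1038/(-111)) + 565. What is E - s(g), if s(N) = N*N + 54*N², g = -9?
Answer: -1725378593/387291 ≈ -4455.0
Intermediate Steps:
E = 2812/387291 (E = 4/(-2 + ((676/(-247) + 1038/(-111)) + 565)) = 4/(-2 + ((676*(-1/247) + 1038*(-1/111)) + 565)) = 4/(-2 + ((-52/19 - 346/37) + 565)) = 4/(-2 + (-8498/703 + 565)) = 4/(-2 + 388697/703) = 4/(387291/703) = 4*(703/387291) = 2812/387291 ≈ 0.0072607)
s(N) = 55*N² (s(N) = N² + 54*N² = 55*N²)
E - s(g) = 2812/387291 - 55*(-9)² = 2812/387291 - 55*81 = 2812/387291 - 1*4455 = 2812/387291 - 4455 = -1725378593/387291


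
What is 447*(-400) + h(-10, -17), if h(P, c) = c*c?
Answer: -178511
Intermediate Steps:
h(P, c) = c**2
447*(-400) + h(-10, -17) = 447*(-400) + (-17)**2 = -178800 + 289 = -178511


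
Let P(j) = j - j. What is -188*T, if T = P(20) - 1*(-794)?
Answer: -149272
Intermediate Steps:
P(j) = 0
T = 794 (T = 0 - 1*(-794) = 0 + 794 = 794)
-188*T = -188*794 = -149272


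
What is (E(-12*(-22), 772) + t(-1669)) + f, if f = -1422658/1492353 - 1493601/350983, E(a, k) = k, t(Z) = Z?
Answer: -472568416806070/523790532999 ≈ -902.21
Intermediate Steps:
f = -2728308705967/523790532999 (f = -1422658*1/1492353 - 1493601*1/350983 = -1422658/1492353 - 1493601/350983 = -2728308705967/523790532999 ≈ -5.2088)
(E(-12*(-22), 772) + t(-1669)) + f = (772 - 1669) - 2728308705967/523790532999 = -897 - 2728308705967/523790532999 = -472568416806070/523790532999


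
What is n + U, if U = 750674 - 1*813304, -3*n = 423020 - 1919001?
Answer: 1308091/3 ≈ 4.3603e+5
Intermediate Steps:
n = 1495981/3 (n = -(423020 - 1919001)/3 = -1/3*(-1495981) = 1495981/3 ≈ 4.9866e+5)
U = -62630 (U = 750674 - 813304 = -62630)
n + U = 1495981/3 - 62630 = 1308091/3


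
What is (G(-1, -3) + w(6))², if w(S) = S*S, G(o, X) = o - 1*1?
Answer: 1156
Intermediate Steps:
G(o, X) = -1 + o (G(o, X) = o - 1 = -1 + o)
w(S) = S²
(G(-1, -3) + w(6))² = ((-1 - 1) + 6²)² = (-2 + 36)² = 34² = 1156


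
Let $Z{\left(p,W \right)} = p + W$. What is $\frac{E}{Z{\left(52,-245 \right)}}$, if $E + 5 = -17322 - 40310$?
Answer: $\frac{57637}{193} \approx 298.64$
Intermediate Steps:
$E = -57637$ ($E = -5 - 57632 = -57637$)
$Z{\left(p,W \right)} = W + p$
$\frac{E}{Z{\left(52,-245 \right)}} = - \frac{57637}{-245 + 52} = - \frac{57637}{-193} = \left(-57637\right) \left(- \frac{1}{193}\right) = \frac{57637}{193}$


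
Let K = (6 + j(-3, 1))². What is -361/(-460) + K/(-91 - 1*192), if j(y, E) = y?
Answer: 98023/130180 ≈ 0.75298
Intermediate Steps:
K = 9 (K = (6 - 3)² = 3² = 9)
-361/(-460) + K/(-91 - 1*192) = -361/(-460) + 9/(-91 - 1*192) = -361*(-1/460) + 9/(-91 - 192) = 361/460 + 9/(-283) = 361/460 + 9*(-1/283) = 361/460 - 9/283 = 98023/130180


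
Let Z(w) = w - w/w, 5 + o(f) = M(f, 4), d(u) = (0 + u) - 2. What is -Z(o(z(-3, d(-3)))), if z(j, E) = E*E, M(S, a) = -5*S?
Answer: 131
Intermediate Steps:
d(u) = -2 + u (d(u) = u - 2 = -2 + u)
z(j, E) = E²
o(f) = -5 - 5*f
Z(w) = -1 + w (Z(w) = w - 1*1 = w - 1 = -1 + w)
-Z(o(z(-3, d(-3)))) = -(-1 + (-5 - 5*(-2 - 3)²)) = -(-1 + (-5 - 5*(-5)²)) = -(-1 + (-5 - 5*25)) = -(-1 + (-5 - 125)) = -(-1 - 130) = -1*(-131) = 131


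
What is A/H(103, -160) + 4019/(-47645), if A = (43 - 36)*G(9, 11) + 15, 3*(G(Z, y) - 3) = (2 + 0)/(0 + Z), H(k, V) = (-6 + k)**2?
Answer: -974020847/12103878735 ≈ -0.080472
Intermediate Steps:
G(Z, y) = 3 + 2/(3*Z) (G(Z, y) = 3 + ((2 + 0)/(0 + Z))/3 = 3 + (2/Z)/3 = 3 + 2/(3*Z))
A = 986/27 (A = (43 - 36)*(3 + (2/3)/9) + 15 = 7*(3 + (2/3)*(1/9)) + 15 = 7*(3 + 2/27) + 15 = 7*(83/27) + 15 = 581/27 + 15 = 986/27 ≈ 36.518)
A/H(103, -160) + 4019/(-47645) = 986/(27*((-6 + 103)**2)) + 4019/(-47645) = 986/(27*(97**2)) + 4019*(-1/47645) = (986/27)/9409 - 4019/47645 = (986/27)*(1/9409) - 4019/47645 = 986/254043 - 4019/47645 = -974020847/12103878735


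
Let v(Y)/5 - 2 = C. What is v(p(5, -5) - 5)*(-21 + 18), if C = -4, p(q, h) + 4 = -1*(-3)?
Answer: 30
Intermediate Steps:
p(q, h) = -1 (p(q, h) = -4 - 1*(-3) = -4 + 3 = -1)
v(Y) = -10 (v(Y) = 10 + 5*(-4) = 10 - 20 = -10)
v(p(5, -5) - 5)*(-21 + 18) = -10*(-21 + 18) = -10*(-3) = 30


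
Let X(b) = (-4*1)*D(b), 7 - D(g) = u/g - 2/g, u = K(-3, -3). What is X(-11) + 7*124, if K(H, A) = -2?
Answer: 9256/11 ≈ 841.45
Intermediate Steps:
u = -2
D(g) = 7 + 4/g (D(g) = 7 - (-2/g - 2/g) = 7 - (-4)/g = 7 + 4/g)
X(b) = -28 - 16/b (X(b) = (-4*1)*(7 + 4/b) = -4*(7 + 4/b) = -28 - 16/b)
X(-11) + 7*124 = (-28 - 16/(-11)) + 7*124 = (-28 - 16*(-1/11)) + 868 = (-28 + 16/11) + 868 = -292/11 + 868 = 9256/11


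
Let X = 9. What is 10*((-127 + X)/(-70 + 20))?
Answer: 118/5 ≈ 23.600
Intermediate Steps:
10*((-127 + X)/(-70 + 20)) = 10*((-127 + 9)/(-70 + 20)) = 10*(-118/(-50)) = 10*(-118*(-1/50)) = 10*(59/25) = 118/5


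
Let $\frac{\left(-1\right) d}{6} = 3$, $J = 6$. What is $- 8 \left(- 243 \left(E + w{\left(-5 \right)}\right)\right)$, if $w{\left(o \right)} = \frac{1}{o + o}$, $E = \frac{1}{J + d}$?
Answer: $- \frac{1782}{5} \approx -356.4$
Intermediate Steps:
$d = -18$ ($d = \left(-6\right) 3 = -18$)
$E = - \frac{1}{12}$ ($E = \frac{1}{6 - 18} = \frac{1}{-12} = - \frac{1}{12} \approx -0.083333$)
$w{\left(o \right)} = \frac{1}{2 o}$
$- 8 \left(- 243 \left(E + w{\left(-5 \right)}\right)\right) = - 8 \left(- 243 \left(- \frac{1}{12} + \frac{1}{2 \left(-5\right)}\right)\right) = - 8 \left(- 243 \left(- \frac{1}{12} + \frac{1}{2} \left(- \frac{1}{5}\right)\right)\right) = - 8 \left(- 243 \left(- \frac{1}{12} - \frac{1}{10}\right)\right) = - 8 \left(\left(-243\right) \left(- \frac{11}{60}\right)\right) = \left(-8\right) \frac{891}{20} = - \frac{1782}{5}$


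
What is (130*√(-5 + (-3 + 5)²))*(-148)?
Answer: -19240*I ≈ -19240.0*I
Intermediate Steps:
(130*√(-5 + (-3 + 5)²))*(-148) = (130*√(-5 + 2²))*(-148) = (130*√(-5 + 4))*(-148) = (130*√(-1))*(-148) = (130*I)*(-148) = -19240*I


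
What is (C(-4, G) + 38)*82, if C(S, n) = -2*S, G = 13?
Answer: 3772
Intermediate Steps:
(C(-4, G) + 38)*82 = (-2*(-4) + 38)*82 = (8 + 38)*82 = 46*82 = 3772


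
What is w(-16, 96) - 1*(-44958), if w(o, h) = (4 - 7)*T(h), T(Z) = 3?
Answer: 44949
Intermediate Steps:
w(o, h) = -9 (w(o, h) = (4 - 7)*3 = -3*3 = -9)
w(-16, 96) - 1*(-44958) = -9 - 1*(-44958) = -9 + 44958 = 44949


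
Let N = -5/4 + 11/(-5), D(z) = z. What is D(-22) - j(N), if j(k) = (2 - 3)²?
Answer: -23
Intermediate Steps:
N = -69/20 (N = -5*¼ + 11*(-⅕) = -5/4 - 11/5 = -69/20 ≈ -3.4500)
j(k) = 1 (j(k) = (-1)² = 1)
D(-22) - j(N) = -22 - 1*1 = -22 - 1 = -23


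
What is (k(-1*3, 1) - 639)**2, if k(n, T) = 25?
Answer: 376996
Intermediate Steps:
(k(-1*3, 1) - 639)**2 = (25 - 639)**2 = (-614)**2 = 376996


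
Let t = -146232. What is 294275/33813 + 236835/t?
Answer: 1297197035/183131208 ≈ 7.0834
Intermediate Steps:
294275/33813 + 236835/t = 294275/33813 + 236835/(-146232) = 294275*(1/33813) + 236835*(-1/146232) = 294275/33813 - 26315/16248 = 1297197035/183131208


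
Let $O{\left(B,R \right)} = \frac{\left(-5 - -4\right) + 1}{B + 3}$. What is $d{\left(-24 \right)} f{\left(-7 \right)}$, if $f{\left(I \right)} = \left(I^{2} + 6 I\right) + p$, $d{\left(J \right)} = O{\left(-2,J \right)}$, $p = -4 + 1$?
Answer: $0$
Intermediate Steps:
$p = -3$
$O{\left(B,R \right)} = 0$ ($O{\left(B,R \right)} = \frac{\left(-5 + 4\right) + 1}{3 + B} = \frac{-1 + 1}{3 + B} = \frac{0}{3 + B} = 0$)
$d{\left(J \right)} = 0$
$f{\left(I \right)} = -3 + I^{2} + 6 I$ ($f{\left(I \right)} = \left(I^{2} + 6 I\right) - 3 = -3 + I^{2} + 6 I$)
$d{\left(-24 \right)} f{\left(-7 \right)} = 0 \left(-3 + \left(-7\right)^{2} + 6 \left(-7\right)\right) = 0 \left(-3 + 49 - 42\right) = 0 \cdot 4 = 0$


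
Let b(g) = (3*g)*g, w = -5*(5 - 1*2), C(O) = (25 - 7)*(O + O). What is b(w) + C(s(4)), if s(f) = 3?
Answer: 783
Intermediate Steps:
C(O) = 36*O (C(O) = 18*(2*O) = 36*O)
w = -15 (w = -5*(5 - 2) = -5*3 = -15)
b(g) = 3*g**2
b(w) + C(s(4)) = 3*(-15)**2 + 36*3 = 3*225 + 108 = 675 + 108 = 783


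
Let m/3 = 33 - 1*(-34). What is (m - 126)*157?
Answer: 11775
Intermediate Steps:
m = 201 (m = 3*(33 - 1*(-34)) = 3*(33 + 34) = 3*67 = 201)
(m - 126)*157 = (201 - 126)*157 = 75*157 = 11775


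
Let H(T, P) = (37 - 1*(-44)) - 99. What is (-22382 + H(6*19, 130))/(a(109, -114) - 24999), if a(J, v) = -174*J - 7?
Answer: 5600/10993 ≈ 0.50941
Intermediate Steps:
a(J, v) = -7 - 174*J
H(T, P) = -18 (H(T, P) = (37 + 44) - 99 = 81 - 99 = -18)
(-22382 + H(6*19, 130))/(a(109, -114) - 24999) = (-22382 - 18)/((-7 - 174*109) - 24999) = -22400/((-7 - 18966) - 24999) = -22400/(-18973 - 24999) = -22400/(-43972) = -22400*(-1/43972) = 5600/10993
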